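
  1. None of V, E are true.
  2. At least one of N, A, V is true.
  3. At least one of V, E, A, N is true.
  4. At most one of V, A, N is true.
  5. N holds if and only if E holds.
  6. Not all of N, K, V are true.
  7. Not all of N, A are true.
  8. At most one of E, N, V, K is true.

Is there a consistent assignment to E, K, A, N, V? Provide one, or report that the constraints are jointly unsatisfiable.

E=F, K=T, A=T, N=F, V=F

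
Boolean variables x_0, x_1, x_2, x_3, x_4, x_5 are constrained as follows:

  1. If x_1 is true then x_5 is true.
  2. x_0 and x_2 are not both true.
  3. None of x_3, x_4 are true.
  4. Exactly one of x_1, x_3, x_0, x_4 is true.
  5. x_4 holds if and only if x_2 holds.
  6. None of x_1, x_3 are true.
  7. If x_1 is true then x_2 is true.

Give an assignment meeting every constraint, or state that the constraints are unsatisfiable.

x_0 = True, x_1 = False, x_2 = False, x_3 = False, x_4 = False, x_5 = False

  (1) x_1=F ⇒ x_5: vacuous ✓
  (2) x_0=T, x_2=F — not both ✓
  (3) {x_3, x_4}: 0 true — none ✓
  (4) {x_1, x_3, x_0, x_4}: 1 true — exactly one ✓
  (5) x_4=F, x_2=F — same ✓
  (6) {x_1, x_3}: 0 true — none ✓
  (7) x_1=F ⇒ x_2: vacuous ✓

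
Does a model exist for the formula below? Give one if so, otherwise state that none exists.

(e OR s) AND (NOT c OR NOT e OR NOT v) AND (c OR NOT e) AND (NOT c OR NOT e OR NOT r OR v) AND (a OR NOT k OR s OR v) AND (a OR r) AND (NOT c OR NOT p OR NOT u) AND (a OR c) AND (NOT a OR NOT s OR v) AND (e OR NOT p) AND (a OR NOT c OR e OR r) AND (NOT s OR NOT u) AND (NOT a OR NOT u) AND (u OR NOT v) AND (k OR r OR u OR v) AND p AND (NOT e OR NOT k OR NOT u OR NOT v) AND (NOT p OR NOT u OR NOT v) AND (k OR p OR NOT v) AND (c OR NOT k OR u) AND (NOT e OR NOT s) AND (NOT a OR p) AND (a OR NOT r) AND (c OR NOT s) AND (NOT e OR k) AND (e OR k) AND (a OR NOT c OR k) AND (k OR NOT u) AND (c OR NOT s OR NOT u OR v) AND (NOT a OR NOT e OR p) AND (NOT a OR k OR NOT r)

Unit clause (p) forces p = True.
In (e OR NOT p) only e is left, so e = True.
In (NOT e OR NOT s) only NOT s is left, so s = False.
In (NOT e OR k) only k is left, so k = True.
In (c OR NOT e) only c is left, so c = True.
In (NOT c OR NOT p OR NOT u) only NOT u is left, so u = False.
In (u OR NOT v) only NOT v is left, so v = False.
In (NOT c OR NOT e OR NOT r OR v) only NOT r is left, so r = False.
In (a OR NOT k OR s OR v) only a is left, so a = True.
All clauses satisfied.

u: False, p: True, a: True, e: True, k: True, r: False, s: False, c: True, v: False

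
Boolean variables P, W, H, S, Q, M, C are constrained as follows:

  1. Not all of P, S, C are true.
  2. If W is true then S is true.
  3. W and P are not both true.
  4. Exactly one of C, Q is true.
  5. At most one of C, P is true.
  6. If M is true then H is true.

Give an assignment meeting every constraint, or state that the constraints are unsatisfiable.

P=F, W=F, H=T, S=F, Q=T, M=T, C=F

  (1) {P, S, C}: 0/3 true — not all ✓
  (2) W=F ⇒ S: vacuous ✓
  (3) W=F, P=F — not both ✓
  (4) {C, Q}: 1 true — exactly one ✓
  (5) {C, P}: 0 true — at most one ✓
  (6) M=T ⇒ H: T ✓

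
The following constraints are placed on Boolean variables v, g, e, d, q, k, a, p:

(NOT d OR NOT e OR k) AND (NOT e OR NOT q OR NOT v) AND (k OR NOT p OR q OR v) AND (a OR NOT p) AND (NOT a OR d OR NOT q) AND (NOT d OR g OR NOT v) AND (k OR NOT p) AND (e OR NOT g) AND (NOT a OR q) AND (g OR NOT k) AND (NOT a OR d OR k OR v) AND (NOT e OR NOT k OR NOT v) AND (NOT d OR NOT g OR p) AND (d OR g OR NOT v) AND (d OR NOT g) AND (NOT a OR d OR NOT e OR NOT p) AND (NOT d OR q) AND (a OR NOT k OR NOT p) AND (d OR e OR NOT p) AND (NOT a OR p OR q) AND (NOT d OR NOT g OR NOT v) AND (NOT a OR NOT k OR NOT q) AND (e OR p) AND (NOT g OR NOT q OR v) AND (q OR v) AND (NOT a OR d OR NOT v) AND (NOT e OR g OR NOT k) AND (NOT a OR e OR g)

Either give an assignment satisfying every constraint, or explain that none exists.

Set v = False.
  then (q OR v) forces q = True.
  then (NOT g OR NOT q OR v) forces g = False.
  then (g OR NOT k) forces k = False.
  then (k OR NOT p) forces p = False.
  then (e OR p) forces e = True.
  then (NOT d OR NOT e OR k) forces d = False.
  then (NOT a OR d OR NOT q) forces a = False.
All clauses satisfied.

v = False; g = False; e = True; d = False; q = True; k = False; a = False; p = False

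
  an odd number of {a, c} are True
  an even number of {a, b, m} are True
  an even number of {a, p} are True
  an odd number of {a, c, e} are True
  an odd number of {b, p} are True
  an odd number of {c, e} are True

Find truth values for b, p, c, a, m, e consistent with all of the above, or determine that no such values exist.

b = True, p = False, c = True, a = False, m = True, e = False

{a, c}: 1 true → odd ✓
{a, b, m}: 2 true → even ✓
{a, p}: 0 true → even ✓
{a, c, e}: 1 true → odd ✓
{b, p}: 1 true → odd ✓
{c, e}: 1 true → odd ✓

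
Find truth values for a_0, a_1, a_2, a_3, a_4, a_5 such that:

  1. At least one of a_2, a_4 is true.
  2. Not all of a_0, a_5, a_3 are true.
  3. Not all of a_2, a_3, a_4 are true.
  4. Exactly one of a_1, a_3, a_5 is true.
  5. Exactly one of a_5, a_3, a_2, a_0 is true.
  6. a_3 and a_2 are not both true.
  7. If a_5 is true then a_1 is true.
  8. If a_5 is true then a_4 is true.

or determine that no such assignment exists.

a_0 = False; a_1 = True; a_2 = True; a_3 = False; a_4 = True; a_5 = False

  (1) {a_2, a_4}: 2 true — at least one ✓
  (2) {a_0, a_5, a_3}: 0/3 true — not all ✓
  (3) {a_2, a_3, a_4}: 2/3 true — not all ✓
  (4) {a_1, a_3, a_5}: 1 true — exactly one ✓
  (5) {a_5, a_3, a_2, a_0}: 1 true — exactly one ✓
  (6) a_3=F, a_2=T — not both ✓
  (7) a_5=F ⇒ a_1: vacuous ✓
  (8) a_5=F ⇒ a_4: vacuous ✓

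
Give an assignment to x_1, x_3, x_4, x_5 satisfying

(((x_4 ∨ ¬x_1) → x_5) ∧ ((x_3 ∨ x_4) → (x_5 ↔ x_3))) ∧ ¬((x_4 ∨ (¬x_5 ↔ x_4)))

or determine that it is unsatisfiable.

x_1: True, x_3: False, x_4: False, x_5: False

  ((x_4 ∨ ¬x_1) → x_5) ∧ ((x_3 ∨ x_4) → (x_5 ↔ x_3)) = True
    (x_4 ∨ ¬x_1) → x_5 = True
      x_4 ∨ ¬x_1 = False
        ¬x_1 = False
    (x_3 ∨ x_4) → (x_5 ↔ x_3) = True
      x_3 ∨ x_4 = False
      x_5 ↔ x_3 = True
  ¬((x_4 ∨ (¬x_5 ↔ x_4))) = True
    x_4 ∨ (¬x_5 ↔ x_4) = False
      ¬x_5 ↔ x_4 = False
        ¬x_5 = True
Both conjuncts True, so the formula holds.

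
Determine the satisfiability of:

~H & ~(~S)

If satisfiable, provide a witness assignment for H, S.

H = False; S = True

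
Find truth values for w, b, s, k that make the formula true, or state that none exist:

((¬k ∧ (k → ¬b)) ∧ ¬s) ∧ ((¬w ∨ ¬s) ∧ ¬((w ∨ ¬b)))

w: False, b: True, s: False, k: False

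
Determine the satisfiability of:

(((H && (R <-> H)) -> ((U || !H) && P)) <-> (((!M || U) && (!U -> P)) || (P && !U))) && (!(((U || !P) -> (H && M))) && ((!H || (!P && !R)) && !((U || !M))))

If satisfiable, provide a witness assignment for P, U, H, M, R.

Unsatisfiable

Case U = True: the conjunct !((U || !M)) becomes !((True || !M)) = False.
Case U = False: the formula simplifies to (((H && (R <-> H)) -> (!H && P)) <-> ((!M && P) || P)) && (!((!P -> (H && M))) && ((!H || (!P && !R)) && !(!M))).
  P = True: the conjunct !((!P -> (H && M))) becomes !((False -> (H && M))) = False.
  P = False: simplifies to (H && (R <-> H)) && (!((H && M)) && ((!H || !R) && !(!M))).
    H = True: simplifies to R && (!M && (!R && !(!M))).
      M = True: the conjunct !M is False.
      M = False: the conjunct !(!M) becomes !(!False) = False.
    H = False: the conjunct H is False.
Both cases fail — unsatisfiable.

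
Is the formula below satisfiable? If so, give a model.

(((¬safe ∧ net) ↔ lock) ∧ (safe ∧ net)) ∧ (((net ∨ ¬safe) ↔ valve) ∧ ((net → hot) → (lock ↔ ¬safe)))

valve = True, lock = False, safe = True, hot = False, net = True

  ((¬safe ∧ net) ↔ lock) ∧ (safe ∧ net) = True
    (¬safe ∧ net) ↔ lock = True
      ¬safe ∧ net = False
        ¬safe = False
    safe ∧ net = True
  ((net ∨ ¬safe) ↔ valve) ∧ ((net → hot) → (lock ↔ ¬safe)) = True
    (net ∨ ¬safe) ↔ valve = True
      net ∨ ¬safe = True
        ¬safe = False
    (net → hot) → (lock ↔ ¬safe) = True
      net → hot = False
      lock ↔ ¬safe = True
        ¬safe = False
Both conjuncts True, so the formula holds.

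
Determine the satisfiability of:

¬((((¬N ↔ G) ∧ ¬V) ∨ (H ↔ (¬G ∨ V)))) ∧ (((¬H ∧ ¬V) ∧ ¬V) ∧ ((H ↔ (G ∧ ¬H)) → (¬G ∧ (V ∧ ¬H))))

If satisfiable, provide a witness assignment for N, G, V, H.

Case V = True: the conjunct ¬V is False.
Case V = False: the formula simplifies to ¬(((¬N ↔ G) ∨ (H ↔ ¬G))) ∧ (¬H ∧ ¬((H ↔ (G ∧ ¬H)))).
  H = True: the conjunct ¬H is False.
  H = False: simplifies to ¬(((¬N ↔ G) ∨ G)) ∧ ¬(¬G).
    G = True: the conjunct ¬(((¬N ↔ G) ∨ G)) becomes ¬((¬N ∨ True)) = False.
    G = False: the conjunct ¬(¬G) becomes ¬(¬False) = False.
Both cases fail — unsatisfiable.

The formula is unsatisfiable.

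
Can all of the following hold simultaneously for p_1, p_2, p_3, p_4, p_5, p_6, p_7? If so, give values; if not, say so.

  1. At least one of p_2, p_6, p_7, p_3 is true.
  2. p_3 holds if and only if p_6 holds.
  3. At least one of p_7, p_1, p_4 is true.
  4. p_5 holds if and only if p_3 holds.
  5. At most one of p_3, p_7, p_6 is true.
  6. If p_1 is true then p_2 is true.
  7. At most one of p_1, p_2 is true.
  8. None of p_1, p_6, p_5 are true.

p_1 = False, p_2 = True, p_3 = False, p_4 = False, p_5 = False, p_6 = False, p_7 = True

  (1) {p_2, p_6, p_7, p_3}: 2 true — at least one ✓
  (2) p_3=F, p_6=F — same ✓
  (3) {p_7, p_1, p_4}: 1 true — at least one ✓
  (4) p_5=F, p_3=F — same ✓
  (5) {p_3, p_7, p_6}: 1 true — at most one ✓
  (6) p_1=F ⇒ p_2: vacuous ✓
  (7) {p_1, p_2}: 1 true — at most one ✓
  (8) {p_1, p_6, p_5}: 0 true — none ✓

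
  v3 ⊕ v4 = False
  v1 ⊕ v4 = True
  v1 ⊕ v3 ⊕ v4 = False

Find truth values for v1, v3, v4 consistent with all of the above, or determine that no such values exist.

v1 = False, v3 = True, v4 = True

v3 ⊕ v4 = T ⊕ T = False ✓
v1 ⊕ v4 = F ⊕ T = True ✓
v1 ⊕ v3 ⊕ v4 = F ⊕ T ⊕ T = False ✓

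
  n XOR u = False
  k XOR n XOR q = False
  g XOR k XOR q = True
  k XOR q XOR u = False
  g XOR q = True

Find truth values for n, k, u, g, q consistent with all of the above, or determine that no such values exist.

n = True, k = False, u = True, g = False, q = True

n XOR u = T XOR T = False ✓
k XOR n XOR q = F XOR T XOR T = False ✓
g XOR k XOR q = F XOR F XOR T = True ✓
k XOR q XOR u = F XOR T XOR T = False ✓
g XOR q = F XOR T = True ✓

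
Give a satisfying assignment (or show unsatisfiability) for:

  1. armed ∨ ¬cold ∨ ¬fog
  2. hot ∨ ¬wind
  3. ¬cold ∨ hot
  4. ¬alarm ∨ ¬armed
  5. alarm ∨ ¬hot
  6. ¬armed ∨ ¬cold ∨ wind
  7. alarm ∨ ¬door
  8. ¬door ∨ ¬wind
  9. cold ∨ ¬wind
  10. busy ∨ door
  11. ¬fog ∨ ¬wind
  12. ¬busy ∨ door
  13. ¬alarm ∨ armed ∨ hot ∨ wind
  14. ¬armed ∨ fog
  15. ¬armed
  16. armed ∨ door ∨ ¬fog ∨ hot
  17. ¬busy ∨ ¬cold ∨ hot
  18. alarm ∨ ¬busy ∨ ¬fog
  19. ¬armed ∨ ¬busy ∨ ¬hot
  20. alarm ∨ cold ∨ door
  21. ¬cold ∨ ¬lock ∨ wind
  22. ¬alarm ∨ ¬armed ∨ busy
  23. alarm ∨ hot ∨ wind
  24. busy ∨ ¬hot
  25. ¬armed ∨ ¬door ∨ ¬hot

fog = False, lock = False, busy = True, alarm = True, armed = False, hot = True, cold = False, wind = False, door = True

Unit clause (¬armed) forces armed = False.
Set fog = False.
Set lock = False.
Try busy = False:
  (busy ∨ door) forces door = True.
  (alarm ∨ ¬door) forces alarm = True.
  (¬door ∨ ¬wind) forces wind = False.
  (¬alarm ∨ armed ∨ hot ∨ wind) forces hot = True.
  clause (busy ∨ ¬hot) is falsified — backtrack.
So busy = True.
  then (¬busy ∨ door) forces door = True.
  then (alarm ∨ ¬door) forces alarm = True.
  then (¬door ∨ ¬wind) forces wind = False.
  then (¬alarm ∨ armed ∨ hot ∨ wind) forces hot = True.
Set cold = False.
All clauses satisfied.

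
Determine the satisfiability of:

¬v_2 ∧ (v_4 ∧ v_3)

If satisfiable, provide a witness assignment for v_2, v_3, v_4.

v_2 = False, v_3 = True, v_4 = True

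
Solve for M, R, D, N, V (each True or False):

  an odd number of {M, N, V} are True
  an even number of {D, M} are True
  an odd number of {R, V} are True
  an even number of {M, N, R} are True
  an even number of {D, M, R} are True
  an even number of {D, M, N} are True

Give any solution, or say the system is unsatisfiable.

M = False, R = False, D = False, N = False, V = True

{M, N, V}: 1 true → odd ✓
{D, M}: 0 true → even ✓
{R, V}: 1 true → odd ✓
{M, N, R}: 0 true → even ✓
{D, M, R}: 0 true → even ✓
{D, M, N}: 0 true → even ✓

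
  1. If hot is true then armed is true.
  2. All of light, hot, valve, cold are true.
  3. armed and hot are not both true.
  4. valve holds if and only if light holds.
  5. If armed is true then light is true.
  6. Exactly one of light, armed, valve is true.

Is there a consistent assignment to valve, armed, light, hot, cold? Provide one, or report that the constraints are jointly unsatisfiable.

No satisfying assignment exists.

Case valve = True:
  (2) forces light = True.
  Constraint (6) is violated (light=T, valve=T) — contradiction.
Case valve = False:
  Constraint (2) is violated (valve=F) — contradiction.
Both cases fail — unsatisfiable.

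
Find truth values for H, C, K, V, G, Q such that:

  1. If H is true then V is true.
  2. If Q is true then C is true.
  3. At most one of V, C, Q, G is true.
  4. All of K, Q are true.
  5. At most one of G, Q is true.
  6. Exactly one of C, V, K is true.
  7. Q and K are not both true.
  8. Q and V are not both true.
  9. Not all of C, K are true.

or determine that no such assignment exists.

Case K = True:
  (4) forces Q = True.
  Constraint (7) is violated (Q=T, K=T) — contradiction.
Case K = False:
  Constraint (4) is violated (K=F) — contradiction.
Both cases fail — unsatisfiable.

No satisfying assignment exists.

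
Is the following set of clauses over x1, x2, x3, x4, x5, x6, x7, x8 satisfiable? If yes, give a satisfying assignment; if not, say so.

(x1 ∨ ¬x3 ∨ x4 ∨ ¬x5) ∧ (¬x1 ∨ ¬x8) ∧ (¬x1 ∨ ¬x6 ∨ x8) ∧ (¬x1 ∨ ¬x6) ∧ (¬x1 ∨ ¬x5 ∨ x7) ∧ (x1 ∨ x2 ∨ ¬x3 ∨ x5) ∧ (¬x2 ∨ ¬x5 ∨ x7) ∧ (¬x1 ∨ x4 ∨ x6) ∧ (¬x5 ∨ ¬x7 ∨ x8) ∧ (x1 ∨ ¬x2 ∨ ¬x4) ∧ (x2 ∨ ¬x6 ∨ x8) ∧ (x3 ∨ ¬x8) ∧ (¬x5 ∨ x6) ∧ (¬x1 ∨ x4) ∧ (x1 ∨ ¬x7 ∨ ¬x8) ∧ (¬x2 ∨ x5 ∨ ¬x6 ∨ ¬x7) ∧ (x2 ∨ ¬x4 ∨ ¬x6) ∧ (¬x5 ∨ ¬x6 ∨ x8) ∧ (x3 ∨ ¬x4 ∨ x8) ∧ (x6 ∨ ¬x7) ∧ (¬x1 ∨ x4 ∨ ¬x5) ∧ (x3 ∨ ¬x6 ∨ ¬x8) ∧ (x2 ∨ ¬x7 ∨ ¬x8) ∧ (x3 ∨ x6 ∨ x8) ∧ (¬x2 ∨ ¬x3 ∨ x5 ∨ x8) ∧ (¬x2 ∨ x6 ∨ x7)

x1 = True, x2 = False, x3 = True, x4 = True, x5 = False, x6 = False, x7 = False, x8 = False

Set x1 = True.
  then (¬x1 ∨ ¬x8) forces x8 = False.
  then (¬x1 ∨ ¬x6 ∨ x8) forces x6 = False.
  then (¬x1 ∨ x4 ∨ x6) forces x4 = True.
  then (¬x5 ∨ x6) forces x5 = False.
  then (x3 ∨ ¬x4 ∨ x8) forces x3 = True.
  then (x6 ∨ ¬x7) forces x7 = False.
  then (¬x2 ∨ ¬x3 ∨ x5 ∨ x8) forces x2 = False.
All clauses satisfied.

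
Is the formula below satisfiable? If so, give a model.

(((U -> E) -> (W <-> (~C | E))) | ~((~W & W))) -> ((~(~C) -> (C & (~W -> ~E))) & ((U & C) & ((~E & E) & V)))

Case E = True: the formula simplifies to ~((W | ~((~W & W)))).
  W = True: this becomes ~((True | True)) = False.
  W = False: this becomes ~((False | True)) = False.
Case E = False: the formula simplifies to ~(((~U -> (W <-> ~C)) | ~((~W & W)))).
  W = True: this becomes ~(((~U -> ~C) | True)) = False.
  W = False: this becomes ~(((~U -> C) | True)) = False.
Both cases fail — unsatisfiable.

Unsatisfiable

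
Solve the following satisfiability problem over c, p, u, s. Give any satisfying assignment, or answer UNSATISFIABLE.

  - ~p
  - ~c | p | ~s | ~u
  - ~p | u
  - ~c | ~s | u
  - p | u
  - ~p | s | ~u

c=T, p=F, u=T, s=F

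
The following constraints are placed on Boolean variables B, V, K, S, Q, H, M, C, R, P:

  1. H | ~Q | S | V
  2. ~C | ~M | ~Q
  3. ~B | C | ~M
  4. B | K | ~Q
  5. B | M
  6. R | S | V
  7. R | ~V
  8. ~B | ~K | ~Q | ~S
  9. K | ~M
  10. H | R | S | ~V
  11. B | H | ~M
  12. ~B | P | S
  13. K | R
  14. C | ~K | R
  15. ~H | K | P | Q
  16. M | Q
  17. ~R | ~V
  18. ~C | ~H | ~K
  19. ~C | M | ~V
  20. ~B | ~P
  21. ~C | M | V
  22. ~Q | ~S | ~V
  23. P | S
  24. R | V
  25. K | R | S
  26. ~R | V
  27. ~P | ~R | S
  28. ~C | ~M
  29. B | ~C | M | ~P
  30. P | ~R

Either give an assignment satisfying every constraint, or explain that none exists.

Case V = True:
  (R | ~V) forces R = True.
  Clause (~R | ~V) is falsified — contradiction.
Case V = False:
  (R | V) forces R = True.
  Clause (~R | V) is falsified — contradiction.
Both cases fail, so the formula is unsatisfiable.

Unsatisfiable — no assignment works.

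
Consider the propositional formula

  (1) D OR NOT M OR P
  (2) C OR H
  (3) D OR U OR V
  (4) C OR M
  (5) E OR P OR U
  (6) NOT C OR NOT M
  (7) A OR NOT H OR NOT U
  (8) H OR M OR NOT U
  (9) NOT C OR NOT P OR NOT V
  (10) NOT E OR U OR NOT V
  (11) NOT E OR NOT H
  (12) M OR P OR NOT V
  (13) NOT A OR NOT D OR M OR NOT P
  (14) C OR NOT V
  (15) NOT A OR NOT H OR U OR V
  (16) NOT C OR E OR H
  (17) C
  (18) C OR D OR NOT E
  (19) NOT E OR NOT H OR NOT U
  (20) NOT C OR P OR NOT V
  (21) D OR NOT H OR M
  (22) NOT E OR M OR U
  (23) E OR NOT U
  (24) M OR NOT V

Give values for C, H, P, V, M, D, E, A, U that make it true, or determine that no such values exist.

Unit clause (C) forces C = True.
In (NOT C OR NOT M) only NOT M is left, so M = False.
In (M OR NOT V) only NOT V is left, so V = False.
Try H = False:
  (H OR M OR NOT U) forces U = False.
  (D OR U OR V) forces D = True.
  (NOT C OR E OR H) forces E = True.
  clause (NOT E OR M OR U) is falsified — backtrack.
So H = True.
  then (NOT E OR NOT H) forces E = False.
  then (D OR NOT H OR M) forces D = True.
  then (E OR NOT U) forces U = False.
  then (E OR P OR U) forces P = True.
  then (NOT A OR NOT D OR M OR NOT P) forces A = False.
All clauses satisfied.

C=T; H=T; P=T; V=F; M=F; D=T; E=F; A=F; U=F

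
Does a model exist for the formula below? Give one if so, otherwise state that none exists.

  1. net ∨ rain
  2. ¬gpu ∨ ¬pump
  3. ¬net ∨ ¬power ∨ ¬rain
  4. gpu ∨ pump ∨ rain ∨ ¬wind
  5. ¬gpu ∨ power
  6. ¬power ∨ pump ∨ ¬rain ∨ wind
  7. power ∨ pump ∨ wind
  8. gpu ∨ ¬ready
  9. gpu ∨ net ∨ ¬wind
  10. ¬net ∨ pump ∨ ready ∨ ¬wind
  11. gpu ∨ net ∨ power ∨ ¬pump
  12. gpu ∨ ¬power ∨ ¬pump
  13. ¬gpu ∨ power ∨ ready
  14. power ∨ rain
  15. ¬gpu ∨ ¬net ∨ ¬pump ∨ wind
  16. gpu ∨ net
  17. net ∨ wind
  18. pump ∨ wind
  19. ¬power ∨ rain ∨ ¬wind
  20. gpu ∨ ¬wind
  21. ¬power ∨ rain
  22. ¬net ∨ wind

Set pump = False.
  then (pump ∨ wind) forces wind = True.
  then (gpu ∨ ¬wind) forces gpu = True.
  then (¬gpu ∨ power) forces power = True.
  then (¬power ∨ rain ∨ ¬wind) forces rain = True.
  then (¬net ∨ ¬power ∨ ¬rain) forces net = False.
Set ready = False.
All clauses satisfied.

pump=F, net=F, ready=F, rain=T, wind=T, power=T, gpu=T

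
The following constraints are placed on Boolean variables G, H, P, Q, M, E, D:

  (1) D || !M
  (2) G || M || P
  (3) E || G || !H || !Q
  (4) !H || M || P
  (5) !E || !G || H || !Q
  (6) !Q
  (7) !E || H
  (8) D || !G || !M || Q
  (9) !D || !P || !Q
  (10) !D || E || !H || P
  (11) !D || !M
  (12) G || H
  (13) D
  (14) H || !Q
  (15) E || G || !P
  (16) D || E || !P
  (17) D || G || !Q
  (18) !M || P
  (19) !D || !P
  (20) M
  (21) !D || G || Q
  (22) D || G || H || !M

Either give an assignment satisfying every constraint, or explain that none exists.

Case M = True:
  (D || !M) forces D = True.
  Clause (!D || !M) is falsified — contradiction.
Case M = False:
  Clause (M) is falsified — contradiction.
Both cases fail, so the formula is unsatisfiable.

UNSATISFIABLE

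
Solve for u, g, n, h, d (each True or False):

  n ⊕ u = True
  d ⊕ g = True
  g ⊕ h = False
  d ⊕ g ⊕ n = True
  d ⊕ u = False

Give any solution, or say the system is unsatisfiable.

u = True, g = False, n = False, h = False, d = True

n ⊕ u = F ⊕ T = True ✓
d ⊕ g = T ⊕ F = True ✓
g ⊕ h = F ⊕ F = False ✓
d ⊕ g ⊕ n = T ⊕ F ⊕ F = True ✓
d ⊕ u = T ⊕ T = False ✓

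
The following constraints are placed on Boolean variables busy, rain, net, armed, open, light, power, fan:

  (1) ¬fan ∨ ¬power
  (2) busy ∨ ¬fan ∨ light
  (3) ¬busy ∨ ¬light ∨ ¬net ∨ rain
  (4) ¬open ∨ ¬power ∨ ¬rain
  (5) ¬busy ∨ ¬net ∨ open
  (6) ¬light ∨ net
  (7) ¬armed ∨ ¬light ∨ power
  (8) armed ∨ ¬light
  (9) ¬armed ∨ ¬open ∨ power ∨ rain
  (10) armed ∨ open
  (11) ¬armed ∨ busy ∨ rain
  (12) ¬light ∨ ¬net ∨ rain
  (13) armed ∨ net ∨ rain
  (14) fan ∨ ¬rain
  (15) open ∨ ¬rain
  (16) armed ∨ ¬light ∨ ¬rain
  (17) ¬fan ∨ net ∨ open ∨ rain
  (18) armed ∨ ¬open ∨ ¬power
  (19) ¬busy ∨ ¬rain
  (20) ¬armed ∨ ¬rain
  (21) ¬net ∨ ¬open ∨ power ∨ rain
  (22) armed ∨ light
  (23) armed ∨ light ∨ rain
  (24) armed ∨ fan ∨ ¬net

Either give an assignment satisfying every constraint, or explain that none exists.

busy: True, rain: False, net: True, armed: True, open: True, light: False, power: True, fan: False

Set busy = True.
  then (¬busy ∨ ¬rain) forces rain = False.
Set net = True.
  then (¬busy ∨ ¬light ∨ ¬net ∨ rain) forces light = False.
  then (¬busy ∨ ¬net ∨ open) forces open = True.
  then (¬net ∨ ¬open ∨ power ∨ rain) forces power = True.
  then (armed ∨ light) forces armed = True.
  then (¬fan ∨ ¬power) forces fan = False.
All clauses satisfied.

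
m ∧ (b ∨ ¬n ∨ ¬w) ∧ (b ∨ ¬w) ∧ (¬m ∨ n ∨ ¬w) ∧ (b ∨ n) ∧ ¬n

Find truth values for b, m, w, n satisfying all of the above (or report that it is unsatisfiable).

Unit clause (m) forces m = True.
Unit clause (¬n) forces n = False.
In (¬m ∨ n ∨ ¬w) only ¬w is left, so w = False.
In (b ∨ n) only b is left, so b = True.
Check each clause:
  (m): m holds.
  (b ∨ ¬n ∨ ¬w): b holds.
  (b ∨ ¬w): b holds.
  (¬m ∨ n ∨ ¬w): ¬w holds.
  (b ∨ n): b holds.
  (¬n): ¬n holds.
All clauses satisfied.

b = True, m = True, w = False, n = False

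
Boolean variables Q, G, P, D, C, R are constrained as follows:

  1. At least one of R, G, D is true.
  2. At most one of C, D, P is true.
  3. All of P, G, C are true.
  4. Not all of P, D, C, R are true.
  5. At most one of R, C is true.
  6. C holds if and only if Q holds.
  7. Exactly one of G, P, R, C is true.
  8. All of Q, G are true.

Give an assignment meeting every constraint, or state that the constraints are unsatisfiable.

Case G = True:
  (3) forces P = True.
  Constraint (7) is violated (G=T, P=T) — contradiction.
Case G = False:
  Constraint (3) is violated (G=F) — contradiction.
Both cases fail — unsatisfiable.

The formula is unsatisfiable.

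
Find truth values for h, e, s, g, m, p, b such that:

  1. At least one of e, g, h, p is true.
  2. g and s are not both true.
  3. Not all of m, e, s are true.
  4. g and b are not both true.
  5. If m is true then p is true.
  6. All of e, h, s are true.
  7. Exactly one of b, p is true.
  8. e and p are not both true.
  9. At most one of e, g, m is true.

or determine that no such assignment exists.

h=T, e=T, s=T, g=F, m=F, p=F, b=T

  (1) {e, g, h, p}: 2 true — at least one ✓
  (2) g=F, s=T — not both ✓
  (3) {m, e, s}: 2/3 true — not all ✓
  (4) g=F, b=T — not both ✓
  (5) m=F ⇒ p: vacuous ✓
  (6) {e, h, s}: all 3 true ✓
  (7) {b, p}: 1 true — exactly one ✓
  (8) e=T, p=F — not both ✓
  (9) {e, g, m}: 1 true — at most one ✓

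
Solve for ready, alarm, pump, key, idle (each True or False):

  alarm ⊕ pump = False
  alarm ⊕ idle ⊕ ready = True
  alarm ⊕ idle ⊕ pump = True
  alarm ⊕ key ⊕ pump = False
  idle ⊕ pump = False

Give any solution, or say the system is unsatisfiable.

ready: True, alarm: True, pump: True, key: False, idle: True

alarm ⊕ pump = T ⊕ T = False ✓
alarm ⊕ idle ⊕ ready = T ⊕ T ⊕ T = True ✓
alarm ⊕ idle ⊕ pump = T ⊕ T ⊕ T = True ✓
alarm ⊕ key ⊕ pump = T ⊕ F ⊕ T = False ✓
idle ⊕ pump = T ⊕ T = False ✓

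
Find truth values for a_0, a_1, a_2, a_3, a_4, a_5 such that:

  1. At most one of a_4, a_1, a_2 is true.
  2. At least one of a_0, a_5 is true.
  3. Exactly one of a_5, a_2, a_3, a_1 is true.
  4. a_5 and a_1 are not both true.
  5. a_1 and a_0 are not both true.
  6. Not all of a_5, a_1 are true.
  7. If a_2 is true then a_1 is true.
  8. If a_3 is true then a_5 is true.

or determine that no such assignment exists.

a_0 = False; a_1 = False; a_2 = False; a_3 = False; a_4 = True; a_5 = True

  (1) {a_4, a_1, a_2}: 1 true — at most one ✓
  (2) {a_0, a_5}: 1 true — at least one ✓
  (3) {a_5, a_2, a_3, a_1}: 1 true — exactly one ✓
  (4) a_5=T, a_1=F — not both ✓
  (5) a_1=F, a_0=F — not both ✓
  (6) {a_5, a_1}: 1/2 true — not all ✓
  (7) a_2=F ⇒ a_1: vacuous ✓
  (8) a_3=F ⇒ a_5: vacuous ✓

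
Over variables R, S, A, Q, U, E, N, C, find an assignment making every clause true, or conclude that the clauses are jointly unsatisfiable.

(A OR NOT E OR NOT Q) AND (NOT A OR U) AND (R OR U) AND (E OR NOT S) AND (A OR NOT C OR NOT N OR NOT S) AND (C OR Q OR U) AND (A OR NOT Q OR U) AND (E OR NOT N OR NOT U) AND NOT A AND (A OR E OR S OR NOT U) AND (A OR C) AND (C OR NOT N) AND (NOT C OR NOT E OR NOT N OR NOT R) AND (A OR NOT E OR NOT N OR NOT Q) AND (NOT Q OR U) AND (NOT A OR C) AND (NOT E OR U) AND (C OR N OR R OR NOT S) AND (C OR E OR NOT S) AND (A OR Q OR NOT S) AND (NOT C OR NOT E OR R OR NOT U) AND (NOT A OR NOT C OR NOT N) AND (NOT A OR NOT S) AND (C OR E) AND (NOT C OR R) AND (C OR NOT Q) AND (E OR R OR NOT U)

R = True; S = False; A = False; Q = False; U = True; E = True; N = False; C = True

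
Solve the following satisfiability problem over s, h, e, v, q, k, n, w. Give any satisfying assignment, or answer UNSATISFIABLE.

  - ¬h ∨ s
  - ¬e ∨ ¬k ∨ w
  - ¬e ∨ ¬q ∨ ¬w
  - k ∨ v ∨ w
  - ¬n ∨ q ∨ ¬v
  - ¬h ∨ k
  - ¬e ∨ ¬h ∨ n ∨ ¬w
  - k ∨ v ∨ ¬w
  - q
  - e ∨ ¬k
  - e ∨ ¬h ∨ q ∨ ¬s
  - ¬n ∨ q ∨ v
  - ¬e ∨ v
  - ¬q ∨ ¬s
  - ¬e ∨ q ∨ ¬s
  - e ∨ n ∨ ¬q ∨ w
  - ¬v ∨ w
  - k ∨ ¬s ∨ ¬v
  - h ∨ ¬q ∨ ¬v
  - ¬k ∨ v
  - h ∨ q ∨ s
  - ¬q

Case q = True:
  Clause (¬q) is falsified — contradiction.
Case q = False:
  Clause (q) is falsified — contradiction.
Both cases fail, so the formula is unsatisfiable.

The formula is unsatisfiable.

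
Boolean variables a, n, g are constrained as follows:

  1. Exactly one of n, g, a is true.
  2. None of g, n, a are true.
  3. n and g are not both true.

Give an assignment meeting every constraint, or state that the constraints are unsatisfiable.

Unsatisfiable — no assignment works.

Case a = True:
  Constraint (2) is violated (a=T) — contradiction.
Case a = False:
  (2) forces g = False.
  (1) with g=F, a=F forces n = True.
  Constraint (2) is violated (n=T) — contradiction.
Both cases fail — unsatisfiable.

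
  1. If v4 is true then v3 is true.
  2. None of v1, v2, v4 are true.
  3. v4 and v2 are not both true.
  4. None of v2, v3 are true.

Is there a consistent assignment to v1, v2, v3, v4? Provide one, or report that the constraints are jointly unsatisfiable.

v1 = False; v2 = False; v3 = False; v4 = False

  (1) v4=F ⇒ v3: vacuous ✓
  (2) {v1, v2, v4}: 0 true — none ✓
  (3) v4=F, v2=F — not both ✓
  (4) {v2, v3}: 0 true — none ✓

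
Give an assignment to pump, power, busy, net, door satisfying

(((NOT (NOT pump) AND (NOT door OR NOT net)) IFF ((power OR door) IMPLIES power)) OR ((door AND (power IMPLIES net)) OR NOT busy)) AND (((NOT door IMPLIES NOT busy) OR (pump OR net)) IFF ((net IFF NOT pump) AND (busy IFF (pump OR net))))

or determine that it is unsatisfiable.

pump = True, power = False, busy = True, net = False, door = False

  ((NOT (NOT pump) AND (NOT door OR NOT net)) IFF ((power OR door) IMPLIES power)) OR ((door AND (power IMPLIES net)) OR NOT busy) = True
    (NOT (NOT pump) AND (NOT door OR NOT net)) IFF ((power OR door) IMPLIES power) = True
      NOT (NOT pump) AND (NOT door OR NOT net) = True
        NOT (NOT pump) = True
          NOT pump = False
        NOT door OR NOT net = True
          NOT door = True
          NOT net = True
      (power OR door) IMPLIES power = True
        power OR door = False
    (door AND (power IMPLIES net)) OR NOT busy = False
      door AND (power IMPLIES net) = False
        power IMPLIES net = True
      NOT busy = False
  ((NOT door IMPLIES NOT busy) OR (pump OR net)) IFF ((net IFF NOT pump) AND (busy IFF (pump OR net))) = True
    (NOT door IMPLIES NOT busy) OR (pump OR net) = True
      NOT door IMPLIES NOT busy = False
        NOT door = True
        NOT busy = False
      pump OR net = True
    (net IFF NOT pump) AND (busy IFF (pump OR net)) = True
      net IFF NOT pump = True
        NOT pump = False
      busy IFF (pump OR net) = True
        pump OR net = True
Both conjuncts True, so the formula holds.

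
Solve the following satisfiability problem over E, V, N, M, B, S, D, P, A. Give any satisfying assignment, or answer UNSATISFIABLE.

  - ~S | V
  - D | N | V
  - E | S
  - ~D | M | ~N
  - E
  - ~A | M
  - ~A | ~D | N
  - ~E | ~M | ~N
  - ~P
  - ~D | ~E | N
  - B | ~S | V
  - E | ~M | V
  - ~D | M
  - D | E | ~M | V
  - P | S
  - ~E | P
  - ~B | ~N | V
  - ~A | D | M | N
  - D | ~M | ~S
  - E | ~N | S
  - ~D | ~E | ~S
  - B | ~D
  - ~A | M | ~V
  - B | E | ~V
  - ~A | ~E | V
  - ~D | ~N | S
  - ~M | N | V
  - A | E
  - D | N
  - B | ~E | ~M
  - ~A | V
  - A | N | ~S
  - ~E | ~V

The formula is unsatisfiable.

Case E = True:
  (~P) forces P = False.
  Clause (~E | P) is falsified — contradiction.
Case E = False:
  Clause (E) is falsified — contradiction.
Both cases fail, so the formula is unsatisfiable.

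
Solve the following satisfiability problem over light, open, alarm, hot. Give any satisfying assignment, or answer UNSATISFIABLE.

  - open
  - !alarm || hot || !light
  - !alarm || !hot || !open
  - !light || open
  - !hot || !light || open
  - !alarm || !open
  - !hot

light = True, open = True, alarm = False, hot = False

Unit clause (open) forces open = True.
In (!alarm || !open) only !alarm is left, so alarm = False.
Unit clause (!hot) forces hot = False.
Set light = True.
All clauses satisfied.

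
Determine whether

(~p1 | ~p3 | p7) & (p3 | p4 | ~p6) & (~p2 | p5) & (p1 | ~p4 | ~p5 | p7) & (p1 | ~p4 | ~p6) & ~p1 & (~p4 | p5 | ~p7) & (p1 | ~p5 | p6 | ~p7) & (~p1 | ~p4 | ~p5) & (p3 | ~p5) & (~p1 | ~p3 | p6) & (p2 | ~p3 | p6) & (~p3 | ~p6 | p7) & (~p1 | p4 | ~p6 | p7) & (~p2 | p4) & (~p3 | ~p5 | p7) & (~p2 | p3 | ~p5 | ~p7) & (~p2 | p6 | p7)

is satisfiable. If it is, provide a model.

Unit clause (~p1) forces p1 = False.
Set p2 = False.
Set p3 = False.
  then (p3 | ~p5) forces p5 = False.
Set p4 = True.
  then (p1 | ~p4 | ~p6) forces p6 = False.
  then (~p4 | p5 | ~p7) forces p7 = False.
All clauses satisfied.

p1 = False; p2 = False; p3 = False; p4 = True; p5 = False; p6 = False; p7 = False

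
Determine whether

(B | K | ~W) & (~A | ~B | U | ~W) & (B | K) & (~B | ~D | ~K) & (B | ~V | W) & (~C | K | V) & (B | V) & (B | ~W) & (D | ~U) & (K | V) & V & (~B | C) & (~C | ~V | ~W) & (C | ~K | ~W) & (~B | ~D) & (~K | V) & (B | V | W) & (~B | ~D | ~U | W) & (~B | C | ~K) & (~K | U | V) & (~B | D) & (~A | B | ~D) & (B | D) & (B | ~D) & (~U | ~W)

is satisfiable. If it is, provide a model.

Case D = True:
  (V) forces V = True.
  (~B | ~D) forces B = False.
  Clause (B | ~D) is falsified — contradiction.
Case D = False:
  (D | ~U) forces U = False.
  (V) forces V = True.
  (~B | D) forces B = False.
  Clause (B | D) is falsified — contradiction.
Both cases fail, so the formula is unsatisfiable.

UNSATISFIABLE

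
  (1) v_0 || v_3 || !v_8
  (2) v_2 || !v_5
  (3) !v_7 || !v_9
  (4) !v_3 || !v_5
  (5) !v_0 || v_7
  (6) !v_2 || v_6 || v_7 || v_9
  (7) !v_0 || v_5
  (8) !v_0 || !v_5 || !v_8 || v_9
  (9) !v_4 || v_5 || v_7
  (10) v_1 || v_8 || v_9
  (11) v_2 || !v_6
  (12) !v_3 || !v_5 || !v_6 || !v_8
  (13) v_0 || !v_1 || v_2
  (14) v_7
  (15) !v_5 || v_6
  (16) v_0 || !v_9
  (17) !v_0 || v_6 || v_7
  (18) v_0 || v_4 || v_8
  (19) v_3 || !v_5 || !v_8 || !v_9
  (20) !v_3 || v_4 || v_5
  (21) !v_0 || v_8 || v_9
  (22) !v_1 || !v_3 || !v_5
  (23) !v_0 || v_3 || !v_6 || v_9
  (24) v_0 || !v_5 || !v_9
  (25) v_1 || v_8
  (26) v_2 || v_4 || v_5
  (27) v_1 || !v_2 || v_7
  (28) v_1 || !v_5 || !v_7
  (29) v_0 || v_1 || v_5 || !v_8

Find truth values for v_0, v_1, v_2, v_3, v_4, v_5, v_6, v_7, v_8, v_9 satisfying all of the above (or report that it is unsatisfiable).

v_0 = False; v_1 = True; v_2 = True; v_3 = True; v_4 = True; v_5 = False; v_6 = True; v_7 = True; v_8 = True; v_9 = False

Unit clause (v_7) forces v_7 = True.
In (!v_7 || !v_9) only !v_9 is left, so v_9 = False.
Try v_0 = True:
  (!v_0 || v_5) forces v_5 = True.
  (v_2 || !v_5) forces v_2 = True.
  (!v_3 || !v_5) forces v_3 = False.
  (!v_0 || !v_5 || !v_8 || v_9) forces v_8 = False.
  clause (!v_0 || v_8 || v_9) is falsified — backtrack.
So v_0 = False.
Set v_1 = True.
  then (v_0 || !v_1 || v_2) forces v_2 = True.
Set v_3 = True.
  then (!v_3 || !v_5) forces v_5 = False.
  then (!v_3 || v_4 || v_5) forces v_4 = True.
Set v_6 = True.
Set v_8 = True.
All clauses satisfied.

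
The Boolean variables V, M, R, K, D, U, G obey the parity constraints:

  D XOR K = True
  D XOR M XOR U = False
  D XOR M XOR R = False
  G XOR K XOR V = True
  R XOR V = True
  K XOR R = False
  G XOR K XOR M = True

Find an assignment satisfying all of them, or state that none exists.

V = True; M = True; R = False; K = False; D = True; U = False; G = False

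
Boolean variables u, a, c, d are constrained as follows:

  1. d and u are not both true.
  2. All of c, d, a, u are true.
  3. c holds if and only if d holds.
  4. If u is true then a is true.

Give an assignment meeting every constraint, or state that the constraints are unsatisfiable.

Unsatisfiable — no assignment works.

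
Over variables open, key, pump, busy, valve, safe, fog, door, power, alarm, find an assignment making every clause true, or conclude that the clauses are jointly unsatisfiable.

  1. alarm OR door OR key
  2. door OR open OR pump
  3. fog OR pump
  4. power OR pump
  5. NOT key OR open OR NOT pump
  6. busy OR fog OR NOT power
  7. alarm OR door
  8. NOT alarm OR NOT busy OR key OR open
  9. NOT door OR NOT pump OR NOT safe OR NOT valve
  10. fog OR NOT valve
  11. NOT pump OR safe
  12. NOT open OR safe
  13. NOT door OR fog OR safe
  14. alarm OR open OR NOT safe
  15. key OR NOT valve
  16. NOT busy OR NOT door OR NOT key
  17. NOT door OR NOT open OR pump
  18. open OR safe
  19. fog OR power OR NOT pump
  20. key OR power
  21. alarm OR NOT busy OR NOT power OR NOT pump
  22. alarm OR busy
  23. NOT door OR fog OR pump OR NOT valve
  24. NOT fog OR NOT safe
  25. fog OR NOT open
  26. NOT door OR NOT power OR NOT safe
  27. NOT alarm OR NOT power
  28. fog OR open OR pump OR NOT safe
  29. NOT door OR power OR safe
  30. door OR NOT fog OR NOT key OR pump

The formula is unsatisfiable.

Case open = True:
  (NOT open OR safe) forces safe = True.
  (NOT fog OR NOT safe) forces fog = False.
  Clause (fog OR NOT open) is falsified — contradiction.
Case open = False:
  (open OR safe) forces safe = True.
  (alarm OR open OR NOT safe) forces alarm = True.
  (NOT fog OR NOT safe) forces fog = False.
  (fog OR pump) forces pump = True.
  (NOT key OR open OR NOT pump) forces key = False.
  (NOT alarm OR NOT busy OR key OR open) forces busy = False.
  (busy OR fog OR NOT power) forces power = False.
  Clause (fog OR power OR NOT pump) is falsified — contradiction.
Both cases fail, so the formula is unsatisfiable.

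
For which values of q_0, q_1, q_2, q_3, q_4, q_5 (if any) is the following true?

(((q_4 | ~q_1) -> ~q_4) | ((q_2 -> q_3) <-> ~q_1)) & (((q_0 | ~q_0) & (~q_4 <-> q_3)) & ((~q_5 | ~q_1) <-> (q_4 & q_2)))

q_0 = True, q_1 = True, q_2 = False, q_3 = True, q_4 = False, q_5 = True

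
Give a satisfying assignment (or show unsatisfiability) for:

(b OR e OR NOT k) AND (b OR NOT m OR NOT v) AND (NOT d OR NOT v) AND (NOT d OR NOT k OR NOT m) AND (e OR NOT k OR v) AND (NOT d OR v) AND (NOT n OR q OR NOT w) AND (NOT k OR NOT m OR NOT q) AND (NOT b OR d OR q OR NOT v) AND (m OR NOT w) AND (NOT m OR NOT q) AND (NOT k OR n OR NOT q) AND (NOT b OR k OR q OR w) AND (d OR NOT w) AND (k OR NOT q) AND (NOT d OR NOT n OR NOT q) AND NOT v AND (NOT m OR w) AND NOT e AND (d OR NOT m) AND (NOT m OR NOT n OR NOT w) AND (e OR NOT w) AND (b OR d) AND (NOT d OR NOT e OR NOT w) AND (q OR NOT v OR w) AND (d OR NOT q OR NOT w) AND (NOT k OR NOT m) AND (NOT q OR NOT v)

Case e = True:
  Clause (NOT e) is falsified — contradiction.
Case e = False:
  (NOT v) forces v = False.
  (e OR NOT k OR v) forces k = False.
  (NOT d OR v) forces d = False.
  (d OR NOT w) forces w = False.
  (k OR NOT q) forces q = False.
  (NOT b OR k OR q OR w) forces b = False.
  Clause (b OR d) is falsified — contradiction.
Both cases fail, so the formula is unsatisfiable.

No satisfying assignment exists.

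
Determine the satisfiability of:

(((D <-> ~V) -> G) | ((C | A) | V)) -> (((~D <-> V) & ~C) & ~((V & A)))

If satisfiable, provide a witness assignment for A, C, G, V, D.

A: True, C: False, G: False, V: False, D: True

  (((D <-> ~V) -> G) | ((C | A) | V)) -> (((~D <-> V) & ~C) & ~((V & A))) = True
    ((D <-> ~V) -> G) | ((C | A) | V) = True
      (D <-> ~V) -> G = False
        D <-> ~V = True
          ~V = True
      (C | A) | V = True
        C | A = True
    ((~D <-> V) & ~C) & ~((V & A)) = True
      (~D <-> V) & ~C = True
        ~D <-> V = True
          ~D = False
        ~C = True
      ~((V & A)) = True
        V & A = False
The formula evaluates to True.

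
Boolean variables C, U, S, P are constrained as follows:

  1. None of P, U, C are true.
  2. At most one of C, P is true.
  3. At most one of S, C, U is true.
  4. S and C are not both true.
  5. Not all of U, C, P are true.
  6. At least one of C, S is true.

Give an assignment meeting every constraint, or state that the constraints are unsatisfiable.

C = False, U = False, S = True, P = False

  (1) {P, U, C}: 0 true — none ✓
  (2) {C, P}: 0 true — at most one ✓
  (3) {S, C, U}: 1 true — at most one ✓
  (4) S=T, C=F — not both ✓
  (5) {U, C, P}: 0/3 true — not all ✓
  (6) {C, S}: 1 true — at least one ✓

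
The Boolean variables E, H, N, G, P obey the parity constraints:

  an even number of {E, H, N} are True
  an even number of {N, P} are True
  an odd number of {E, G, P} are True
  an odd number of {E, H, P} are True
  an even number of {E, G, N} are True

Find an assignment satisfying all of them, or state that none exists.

Adding constraints 1, 2, 4 mod 2: every variable appears an even number of times on the left, so the left side is 0.
But the right sides sum to 1 (mod 2). 0 ≠ 1 — the system is inconsistent.

Unsatisfiable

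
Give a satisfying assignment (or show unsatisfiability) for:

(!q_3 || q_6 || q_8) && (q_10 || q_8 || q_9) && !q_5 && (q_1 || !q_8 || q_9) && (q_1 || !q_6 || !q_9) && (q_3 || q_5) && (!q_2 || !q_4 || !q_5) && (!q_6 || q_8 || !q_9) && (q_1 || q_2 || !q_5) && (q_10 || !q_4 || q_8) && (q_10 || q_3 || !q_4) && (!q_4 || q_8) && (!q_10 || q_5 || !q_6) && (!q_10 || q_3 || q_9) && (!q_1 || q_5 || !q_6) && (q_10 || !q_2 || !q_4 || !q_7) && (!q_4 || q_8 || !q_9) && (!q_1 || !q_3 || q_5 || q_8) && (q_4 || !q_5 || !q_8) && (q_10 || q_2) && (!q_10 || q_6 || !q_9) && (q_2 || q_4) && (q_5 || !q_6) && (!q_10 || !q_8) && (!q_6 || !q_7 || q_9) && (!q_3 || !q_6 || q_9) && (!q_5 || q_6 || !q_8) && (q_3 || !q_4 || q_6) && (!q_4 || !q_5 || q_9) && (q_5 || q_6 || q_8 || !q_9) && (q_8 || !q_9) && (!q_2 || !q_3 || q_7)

Unit clause (!q_5) forces q_5 = False.
In (q_3 || q_5) only q_3 is left, so q_3 = True.
In (q_5 || !q_6) only !q_6 is left, so q_6 = False.
In (!q_3 || q_6 || q_8) only q_8 is left, so q_8 = True.
In (!q_10 || !q_8) only !q_10 is left, so q_10 = False.
In (q_10 || q_2) only q_2 is left, so q_2 = True.
In (!q_2 || !q_3 || q_7) only q_7 is left, so q_7 = True.
In (q_10 || !q_2 || !q_4 || !q_7) only !q_4 is left, so q_4 = False.
Set q_1 = True.
Set q_9 = True.
All clauses satisfied.

q_1 = True; q_2 = True; q_3 = True; q_4 = False; q_5 = False; q_6 = False; q_7 = True; q_8 = True; q_9 = True; q_10 = False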